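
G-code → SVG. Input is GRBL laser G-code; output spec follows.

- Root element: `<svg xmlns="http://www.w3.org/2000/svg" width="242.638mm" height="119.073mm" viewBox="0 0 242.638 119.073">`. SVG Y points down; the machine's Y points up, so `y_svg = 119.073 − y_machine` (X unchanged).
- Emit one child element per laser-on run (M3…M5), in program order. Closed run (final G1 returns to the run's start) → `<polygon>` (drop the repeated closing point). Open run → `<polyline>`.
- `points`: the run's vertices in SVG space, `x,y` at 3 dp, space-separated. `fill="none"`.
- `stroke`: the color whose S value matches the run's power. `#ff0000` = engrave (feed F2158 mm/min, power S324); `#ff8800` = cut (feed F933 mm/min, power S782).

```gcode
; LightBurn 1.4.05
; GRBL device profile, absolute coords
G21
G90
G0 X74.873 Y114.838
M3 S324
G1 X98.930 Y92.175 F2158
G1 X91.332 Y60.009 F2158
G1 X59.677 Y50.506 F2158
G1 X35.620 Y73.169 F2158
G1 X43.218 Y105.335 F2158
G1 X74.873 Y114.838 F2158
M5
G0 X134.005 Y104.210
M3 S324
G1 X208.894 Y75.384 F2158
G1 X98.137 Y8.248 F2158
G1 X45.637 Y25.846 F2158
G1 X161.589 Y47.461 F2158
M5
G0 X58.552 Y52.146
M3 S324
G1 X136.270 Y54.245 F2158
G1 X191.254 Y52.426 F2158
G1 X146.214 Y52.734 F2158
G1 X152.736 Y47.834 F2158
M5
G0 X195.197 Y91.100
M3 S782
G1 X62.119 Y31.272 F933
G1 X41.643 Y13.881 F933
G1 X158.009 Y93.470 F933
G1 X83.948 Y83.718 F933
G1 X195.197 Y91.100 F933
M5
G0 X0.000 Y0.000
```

<svg xmlns="http://www.w3.org/2000/svg" width="242.638mm" height="119.073mm" viewBox="0 0 242.638 119.073">
  <polygon points="74.873,4.235 98.930,26.898 91.332,59.064 59.677,68.567 35.620,45.904 43.218,13.738" fill="none" stroke="#ff0000"/>
  <polyline points="134.005,14.863 208.894,43.689 98.137,110.825 45.637,93.227 161.589,71.612" fill="none" stroke="#ff0000"/>
  <polyline points="58.552,66.927 136.270,64.828 191.254,66.647 146.214,66.339 152.736,71.239" fill="none" stroke="#ff0000"/>
  <polygon points="195.197,27.973 62.119,87.801 41.643,105.192 158.009,25.603 83.948,35.355" fill="none" stroke="#ff8800"/>
</svg>

y_svg = 119.073 − y_m.

[1] S324→`#ff0000` (engrave); closed run; points: 74.873,4.235 98.930,26.898 91.332,59.064 59.677,68.567 35.620,45.904 43.218,13.738

[2] S324→`#ff0000` (engrave); open run; points: 134.005,14.863 208.894,43.689 98.137,110.825 45.637,93.227 161.589,71.612

[3] S324→`#ff0000` (engrave); open run; points: 58.552,66.927 136.270,64.828 191.254,66.647 146.214,66.339 152.736,71.239

[4] S782→`#ff8800` (cut); closed run; points: 195.197,27.973 62.119,87.801 41.643,105.192 158.009,25.603 83.948,35.355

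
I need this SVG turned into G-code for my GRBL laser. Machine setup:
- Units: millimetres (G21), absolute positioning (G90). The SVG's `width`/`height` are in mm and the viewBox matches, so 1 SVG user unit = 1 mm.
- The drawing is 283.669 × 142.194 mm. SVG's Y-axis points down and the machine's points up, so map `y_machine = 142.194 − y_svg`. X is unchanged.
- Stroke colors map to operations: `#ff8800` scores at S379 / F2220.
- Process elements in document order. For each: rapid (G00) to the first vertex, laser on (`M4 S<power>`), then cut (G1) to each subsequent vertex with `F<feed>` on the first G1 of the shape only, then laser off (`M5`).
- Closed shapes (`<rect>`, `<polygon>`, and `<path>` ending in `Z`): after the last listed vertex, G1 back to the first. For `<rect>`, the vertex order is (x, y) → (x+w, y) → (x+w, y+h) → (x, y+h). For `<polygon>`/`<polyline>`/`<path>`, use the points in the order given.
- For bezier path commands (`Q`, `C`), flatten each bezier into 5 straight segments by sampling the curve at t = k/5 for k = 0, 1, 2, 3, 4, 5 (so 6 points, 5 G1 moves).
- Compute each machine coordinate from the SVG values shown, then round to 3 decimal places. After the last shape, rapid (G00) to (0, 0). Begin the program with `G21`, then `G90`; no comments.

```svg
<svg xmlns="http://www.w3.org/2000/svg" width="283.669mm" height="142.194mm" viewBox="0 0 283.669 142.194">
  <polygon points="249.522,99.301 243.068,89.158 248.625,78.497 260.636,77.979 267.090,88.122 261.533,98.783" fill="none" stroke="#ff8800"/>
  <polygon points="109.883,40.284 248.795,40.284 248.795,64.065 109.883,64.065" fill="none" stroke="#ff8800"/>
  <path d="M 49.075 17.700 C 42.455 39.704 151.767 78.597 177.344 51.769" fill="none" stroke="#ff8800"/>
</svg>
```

G21
G90
G00 X249.522 Y42.893
M4 S379
G1 X243.068 Y53.036 F2220
G1 X248.625 Y63.697
G1 X260.636 Y64.215
G1 X267.090 Y54.072
G1 X261.533 Y43.411
G1 X249.522 Y42.893
M5
G00 X109.883 Y101.910
M4 S379
G1 X248.795 Y101.910 F2220
G1 X248.795 Y78.129
G1 X109.883 Y78.129
G1 X109.883 Y101.910
M5
G00 X49.075 Y124.494
M4 S379
G1 X57.418 Y109.926 F2220
G1 X84.000 Y95.270
G1 X119.237 Y84.490
G1 X153.547 Y81.554
G1 X177.344 Y90.425
M5
G00 X0.000 Y0.000

viewBox `0 0 283.669 142.194` with mm width/height → 1 unit = 1 mm. Flip: y_m = 142.194 − y_svg.

**Shape 1** — `<polygon>` regular polygon, stroke `#ff8800` → score (S379, F2220). Machine vertices: (249.522,42.893) → (243.068,53.036) → (248.625,63.697) → (260.636,64.215) → (267.090,54.072) → (261.533,43.411) → (249.522,42.893). Closed: final G1 returns to the first vertex.

**Shape 2** — `<polygon>` rectangle, stroke `#ff8800` → score (S379, F2220). Machine vertices: (109.883,101.910) → (248.795,101.910) → (248.795,78.129) → (109.883,78.129) → (109.883,101.910). Closed: final G1 returns to the first vertex.

**Shape 3** — `<path>` cubic bezier, stroke `#ff8800` → score (S379, F2220). Control points (SVG): P0=(49.075,17.700), P1=(42.455,39.704), P2=(151.767,78.597), P3=(177.344,51.769); sampled at t=k/5. Machine vertices: (49.075,124.494) → (57.418,109.926) → (84.000,95.270) → (119.237,84.490) → (153.547,81.554) → (177.344,90.425). Open path.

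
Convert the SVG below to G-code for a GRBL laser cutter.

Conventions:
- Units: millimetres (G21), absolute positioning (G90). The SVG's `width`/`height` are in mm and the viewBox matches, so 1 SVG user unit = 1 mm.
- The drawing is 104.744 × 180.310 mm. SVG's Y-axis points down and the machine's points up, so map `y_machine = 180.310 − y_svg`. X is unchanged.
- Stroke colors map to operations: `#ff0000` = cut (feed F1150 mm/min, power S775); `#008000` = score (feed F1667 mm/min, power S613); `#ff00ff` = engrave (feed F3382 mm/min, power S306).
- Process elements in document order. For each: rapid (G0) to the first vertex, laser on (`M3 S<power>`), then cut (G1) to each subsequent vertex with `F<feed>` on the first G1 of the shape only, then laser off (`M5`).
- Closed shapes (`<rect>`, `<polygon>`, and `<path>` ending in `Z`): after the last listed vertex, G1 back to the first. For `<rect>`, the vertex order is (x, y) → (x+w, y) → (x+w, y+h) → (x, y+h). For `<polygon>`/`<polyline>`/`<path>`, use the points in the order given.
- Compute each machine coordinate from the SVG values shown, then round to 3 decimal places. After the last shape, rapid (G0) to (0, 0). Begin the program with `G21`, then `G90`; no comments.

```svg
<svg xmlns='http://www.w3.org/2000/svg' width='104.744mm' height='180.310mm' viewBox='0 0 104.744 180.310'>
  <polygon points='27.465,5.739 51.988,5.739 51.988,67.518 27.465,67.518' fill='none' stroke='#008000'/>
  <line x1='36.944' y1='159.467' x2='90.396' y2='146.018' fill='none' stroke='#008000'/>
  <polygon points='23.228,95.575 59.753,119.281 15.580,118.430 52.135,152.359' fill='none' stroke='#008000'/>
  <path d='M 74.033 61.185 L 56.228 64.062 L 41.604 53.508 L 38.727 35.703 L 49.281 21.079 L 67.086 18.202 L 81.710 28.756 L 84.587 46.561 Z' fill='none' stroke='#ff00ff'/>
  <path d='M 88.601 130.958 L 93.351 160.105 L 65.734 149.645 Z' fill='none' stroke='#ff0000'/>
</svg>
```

G21
G90
G0 X27.465 Y174.571
M3 S613
G1 X51.988 Y174.571 F1667
G1 X51.988 Y112.792
G1 X27.465 Y112.792
G1 X27.465 Y174.571
M5
G0 X36.944 Y20.843
M3 S613
G1 X90.396 Y34.292 F1667
M5
G0 X23.228 Y84.735
M3 S613
G1 X59.753 Y61.029 F1667
G1 X15.580 Y61.880
G1 X52.135 Y27.951
G1 X23.228 Y84.735
M5
G0 X74.033 Y119.125
M3 S306
G1 X56.228 Y116.248 F3382
G1 X41.604 Y126.802
G1 X38.727 Y144.607
G1 X49.281 Y159.231
G1 X67.086 Y162.108
G1 X81.710 Y151.554
G1 X84.587 Y133.749
G1 X74.033 Y119.125
M5
G0 X88.601 Y49.352
M3 S775
G1 X93.351 Y20.205 F1150
G1 X65.734 Y30.665
G1 X88.601 Y49.352
M5
G0 X0.000 Y0.000

1 u = 1 mm; y_m = 180.310 − y.

[1] `<polygon>` rectangle, #008000→score S613 F1667: (27.465,174.571) → (51.988,174.571) → (51.988,112.792) → (27.465,112.792) → (27.465,174.571) (closed)

[2] `<line>` line segment, #008000→score S613 F1667: (36.944,20.843) → (90.396,34.292)

[3] `<polygon>` closed polygon, #008000→score S613 F1667: (23.228,84.735) → (59.753,61.029) → (15.580,61.880) → (52.135,27.951) → (23.228,84.735) (closed)

[4] `<path>` regular polygon, #ff00ff→engrave S306 F3382: (74.033,119.125) → (56.228,116.248) → (41.604,126.802) → (38.727,144.607) → (49.281,159.231) → (67.086,162.108) → (81.710,151.554) → (84.587,133.749) → (74.033,119.125) (closed)

[5] `<path>` regular polygon, #ff0000→cut S775 F1150: (88.601,49.352) → (93.351,20.205) → (65.734,30.665) → (88.601,49.352) (closed)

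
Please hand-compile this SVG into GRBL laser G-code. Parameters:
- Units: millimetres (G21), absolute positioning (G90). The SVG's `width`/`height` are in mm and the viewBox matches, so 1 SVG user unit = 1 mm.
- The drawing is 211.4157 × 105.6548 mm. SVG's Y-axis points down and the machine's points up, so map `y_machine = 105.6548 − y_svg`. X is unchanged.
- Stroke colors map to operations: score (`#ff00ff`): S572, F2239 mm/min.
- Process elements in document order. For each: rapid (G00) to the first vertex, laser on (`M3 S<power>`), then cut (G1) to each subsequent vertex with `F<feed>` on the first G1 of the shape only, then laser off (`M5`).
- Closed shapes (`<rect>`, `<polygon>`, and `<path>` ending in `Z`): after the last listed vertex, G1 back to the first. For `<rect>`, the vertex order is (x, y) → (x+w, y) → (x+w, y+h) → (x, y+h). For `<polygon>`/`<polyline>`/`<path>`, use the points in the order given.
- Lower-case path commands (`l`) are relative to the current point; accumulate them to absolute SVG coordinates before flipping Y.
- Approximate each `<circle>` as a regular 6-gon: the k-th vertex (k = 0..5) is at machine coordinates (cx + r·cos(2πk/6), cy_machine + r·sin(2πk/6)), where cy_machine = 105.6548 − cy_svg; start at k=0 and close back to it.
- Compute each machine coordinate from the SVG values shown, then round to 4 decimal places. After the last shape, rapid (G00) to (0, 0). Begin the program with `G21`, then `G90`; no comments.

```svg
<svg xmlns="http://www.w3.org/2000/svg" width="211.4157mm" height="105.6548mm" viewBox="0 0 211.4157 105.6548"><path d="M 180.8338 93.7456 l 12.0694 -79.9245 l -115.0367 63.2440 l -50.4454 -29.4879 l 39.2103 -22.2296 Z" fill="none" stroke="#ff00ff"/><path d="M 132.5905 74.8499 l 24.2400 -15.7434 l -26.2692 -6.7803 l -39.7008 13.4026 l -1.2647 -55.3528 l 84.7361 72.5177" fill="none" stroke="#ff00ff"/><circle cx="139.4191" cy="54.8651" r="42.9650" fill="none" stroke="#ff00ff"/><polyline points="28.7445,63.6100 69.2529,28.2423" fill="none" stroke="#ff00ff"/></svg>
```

1 u = 1 mm; y_m = 105.6548 − y.

[1] `<path>` closed polygon, #ff00ff→score S572 F2239: (180.8338,11.9092) → (192.9032,91.8337) → (77.8665,28.5897) → (27.4211,58.0776) → (66.6314,80.3072) → (180.8338,11.9092) (closed)

[2] `<path>` open polyline, #ff00ff→score S572 F2239: (132.5905,30.8049) → (156.8305,46.5483) → (130.5613,53.3286) → (90.8605,39.9260) → (89.5958,95.2788) → (174.3319,22.7611)

[3] `<circle>` circle, #ff00ff→score S572 F2239: (182.3841,50.7897) → (160.9016,87.9985) → (117.9366,87.9985) → (96.4541,50.7897) → (117.9366,13.5809) → (160.9016,13.5809) → (182.3841,50.7897) (closed)

[4] `<polyline>` line segment, #ff00ff→score S572 F2239: (28.7445,42.0448) → (69.2529,77.4125)

G21
G90
G00 X180.8338 Y11.9092
M3 S572
G1 X192.9032 Y91.8337 F2239
G1 X77.8665 Y28.5897
G1 X27.4211 Y58.0776
G1 X66.6314 Y80.3072
G1 X180.8338 Y11.9092
M5
G00 X132.5905 Y30.8049
M3 S572
G1 X156.8305 Y46.5483 F2239
G1 X130.5613 Y53.3286
G1 X90.8605 Y39.9260
G1 X89.5958 Y95.2788
G1 X174.3319 Y22.7611
M5
G00 X182.3841 Y50.7897
M3 S572
G1 X160.9016 Y87.9985 F2239
G1 X117.9366 Y87.9985
G1 X96.4541 Y50.7897
G1 X117.9366 Y13.5809
G1 X160.9016 Y13.5809
G1 X182.3841 Y50.7897
M5
G00 X28.7445 Y42.0448
M3 S572
G1 X69.2529 Y77.4125 F2239
M5
G00 X0.0000 Y0.0000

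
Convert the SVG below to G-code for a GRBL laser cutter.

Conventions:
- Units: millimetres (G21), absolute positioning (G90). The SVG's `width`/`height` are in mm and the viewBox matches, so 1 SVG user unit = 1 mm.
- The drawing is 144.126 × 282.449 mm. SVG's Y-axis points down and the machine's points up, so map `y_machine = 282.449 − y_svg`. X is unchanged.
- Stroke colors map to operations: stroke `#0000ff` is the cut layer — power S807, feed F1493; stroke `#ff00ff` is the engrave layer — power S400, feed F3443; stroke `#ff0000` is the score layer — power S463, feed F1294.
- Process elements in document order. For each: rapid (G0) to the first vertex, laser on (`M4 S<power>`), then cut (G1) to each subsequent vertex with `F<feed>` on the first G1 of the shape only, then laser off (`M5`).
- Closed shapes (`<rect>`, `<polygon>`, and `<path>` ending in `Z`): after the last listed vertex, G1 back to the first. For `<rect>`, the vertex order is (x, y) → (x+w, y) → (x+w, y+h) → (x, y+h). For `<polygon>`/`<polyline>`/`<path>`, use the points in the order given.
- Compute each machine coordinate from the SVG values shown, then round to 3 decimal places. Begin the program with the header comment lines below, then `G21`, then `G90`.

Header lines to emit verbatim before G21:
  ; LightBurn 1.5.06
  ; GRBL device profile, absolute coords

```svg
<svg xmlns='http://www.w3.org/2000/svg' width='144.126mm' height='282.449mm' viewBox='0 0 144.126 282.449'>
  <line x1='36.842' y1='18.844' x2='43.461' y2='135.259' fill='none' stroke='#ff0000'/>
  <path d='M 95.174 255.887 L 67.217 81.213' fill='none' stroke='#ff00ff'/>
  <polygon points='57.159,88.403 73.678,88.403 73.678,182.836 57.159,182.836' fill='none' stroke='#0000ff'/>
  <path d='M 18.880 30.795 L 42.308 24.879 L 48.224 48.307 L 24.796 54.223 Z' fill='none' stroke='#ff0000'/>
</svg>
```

Since the viewBox matches the mm dimensions, user units are millimetres directly. The only transform is the Y-flip y_m = 282.449 − y_svg.

Shape 1 is a line segment drawn with `<line>`. Its stroke #ff0000 means score at S463, F1294. After flipping Y the toolpath is (36.842,263.605) → (43.461,147.190).

Shape 2 is a line segment drawn with `<path>`. Its stroke #ff00ff means engrave at S400, F3443. After flipping Y the toolpath is (95.174,26.562) → (67.217,201.236).

Shape 3 is a rectangle drawn with `<polygon>`. Its stroke #0000ff means cut at S807, F1493. After flipping Y the toolpath is (57.159,194.046) → (73.678,194.046) → (73.678,99.613) → (57.159,99.613) → (57.159,194.046), returning to the start.

Shape 4 is a regular polygon drawn with `<path>`. Its stroke #ff0000 means score at S463, F1294. After flipping Y the toolpath is (18.880,251.654) → (42.308,257.570) → (48.224,234.142) → (24.796,228.226) → (18.880,251.654), returning to the start.

; LightBurn 1.5.06
; GRBL device profile, absolute coords
G21
G90
G0 X36.842 Y263.605
M4 S463
G1 X43.461 Y147.190 F1294
M5
G0 X95.174 Y26.562
M4 S400
G1 X67.217 Y201.236 F3443
M5
G0 X57.159 Y194.046
M4 S807
G1 X73.678 Y194.046 F1493
G1 X73.678 Y99.613
G1 X57.159 Y99.613
G1 X57.159 Y194.046
M5
G0 X18.880 Y251.654
M4 S463
G1 X42.308 Y257.570 F1294
G1 X48.224 Y234.142
G1 X24.796 Y228.226
G1 X18.880 Y251.654
M5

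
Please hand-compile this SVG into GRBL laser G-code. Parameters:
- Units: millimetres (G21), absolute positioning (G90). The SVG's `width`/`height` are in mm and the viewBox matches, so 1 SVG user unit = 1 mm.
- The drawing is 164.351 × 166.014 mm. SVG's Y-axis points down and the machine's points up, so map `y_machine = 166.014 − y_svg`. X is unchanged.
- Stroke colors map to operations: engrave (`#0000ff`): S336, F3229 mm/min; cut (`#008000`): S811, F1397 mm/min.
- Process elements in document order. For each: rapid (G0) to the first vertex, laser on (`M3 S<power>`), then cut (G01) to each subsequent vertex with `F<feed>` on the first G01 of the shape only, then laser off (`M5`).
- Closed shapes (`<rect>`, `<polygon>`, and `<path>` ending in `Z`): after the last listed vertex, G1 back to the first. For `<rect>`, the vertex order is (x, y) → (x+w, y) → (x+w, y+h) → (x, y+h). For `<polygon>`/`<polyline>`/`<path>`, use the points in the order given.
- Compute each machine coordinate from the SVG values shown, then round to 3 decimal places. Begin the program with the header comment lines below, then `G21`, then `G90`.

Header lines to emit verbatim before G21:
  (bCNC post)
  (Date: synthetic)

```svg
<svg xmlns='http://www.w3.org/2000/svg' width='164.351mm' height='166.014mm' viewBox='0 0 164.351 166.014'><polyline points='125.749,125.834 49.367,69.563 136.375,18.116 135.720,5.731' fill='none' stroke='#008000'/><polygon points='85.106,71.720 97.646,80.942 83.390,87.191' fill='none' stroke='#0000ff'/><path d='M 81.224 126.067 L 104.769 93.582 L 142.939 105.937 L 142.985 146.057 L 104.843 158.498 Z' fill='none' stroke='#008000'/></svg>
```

1 u = 1 mm; y_m = 166.014 − y.

[1] `<polyline>` open polyline, #008000→cut S811 F1397: (125.749,40.180) → (49.367,96.451) → (136.375,147.898) → (135.720,160.283)

[2] `<polygon>` regular polygon, #0000ff→engrave S336 F3229: (85.106,94.294) → (97.646,85.072) → (83.390,78.823) → (85.106,94.294) (closed)

[3] `<path>` regular polygon, #008000→cut S811 F1397: (81.224,39.947) → (104.769,72.432) → (142.939,60.077) → (142.985,19.957) → (104.843,7.516) → (81.224,39.947) (closed)

(bCNC post)
(Date: synthetic)
G21
G90
G0 X125.749 Y40.180
M3 S811
G01 X49.367 Y96.451 F1397
G01 X136.375 Y147.898
G01 X135.720 Y160.283
M5
G0 X85.106 Y94.294
M3 S336
G01 X97.646 Y85.072 F3229
G01 X83.390 Y78.823
G01 X85.106 Y94.294
M5
G0 X81.224 Y39.947
M3 S811
G01 X104.769 Y72.432 F1397
G01 X142.939 Y60.077
G01 X142.985 Y19.957
G01 X104.843 Y7.516
G01 X81.224 Y39.947
M5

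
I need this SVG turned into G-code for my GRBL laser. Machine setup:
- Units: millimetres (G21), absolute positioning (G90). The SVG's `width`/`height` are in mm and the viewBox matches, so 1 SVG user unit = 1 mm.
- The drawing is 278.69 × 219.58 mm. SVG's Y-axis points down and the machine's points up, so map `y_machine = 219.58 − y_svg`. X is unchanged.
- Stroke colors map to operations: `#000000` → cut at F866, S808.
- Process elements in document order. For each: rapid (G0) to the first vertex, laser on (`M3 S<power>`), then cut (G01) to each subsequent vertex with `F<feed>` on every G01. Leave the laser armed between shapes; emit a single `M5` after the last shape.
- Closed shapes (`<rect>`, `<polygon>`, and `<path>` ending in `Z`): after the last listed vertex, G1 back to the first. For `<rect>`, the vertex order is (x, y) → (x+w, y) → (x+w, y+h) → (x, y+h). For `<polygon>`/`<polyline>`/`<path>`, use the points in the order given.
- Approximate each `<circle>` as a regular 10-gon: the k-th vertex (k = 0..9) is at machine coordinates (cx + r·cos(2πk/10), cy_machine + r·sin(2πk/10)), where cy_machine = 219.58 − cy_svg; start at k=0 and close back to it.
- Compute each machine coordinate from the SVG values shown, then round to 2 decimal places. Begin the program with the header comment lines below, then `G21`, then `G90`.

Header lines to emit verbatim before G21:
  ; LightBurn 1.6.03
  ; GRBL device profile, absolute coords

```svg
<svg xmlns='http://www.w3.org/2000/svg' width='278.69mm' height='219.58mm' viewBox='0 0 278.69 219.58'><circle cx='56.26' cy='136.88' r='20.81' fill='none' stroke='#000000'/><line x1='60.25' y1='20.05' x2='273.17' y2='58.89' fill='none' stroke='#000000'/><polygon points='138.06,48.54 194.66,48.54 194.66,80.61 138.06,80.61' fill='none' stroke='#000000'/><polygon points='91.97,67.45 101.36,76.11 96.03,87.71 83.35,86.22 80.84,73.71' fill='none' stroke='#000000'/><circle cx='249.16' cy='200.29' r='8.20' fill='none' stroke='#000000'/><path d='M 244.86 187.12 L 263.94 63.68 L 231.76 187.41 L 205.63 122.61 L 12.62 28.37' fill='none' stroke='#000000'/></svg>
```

1 u = 1 mm; y_m = 219.58 − y.

[1] `<circle>` circle, #000000→cut S808 F866: (77.07,82.70) → (73.10,94.93) → (62.69,102.49) → (49.83,102.49) → (39.42,94.93) → (35.45,82.70) → (39.42,70.47) → (49.83,62.91) → (62.69,62.91) → (73.10,70.47) → (77.07,82.70) (closed)

[2] `<line>` line segment, #000000→cut S808 F866: (60.25,199.53) → (273.17,160.69)

[3] `<polygon>` rectangle, #000000→cut S808 F866: (138.06,171.04) → (194.66,171.04) → (194.66,138.97) → (138.06,138.97) → (138.06,171.04) (closed)

[4] `<polygon>` regular polygon, #000000→cut S808 F866: (91.97,152.13) → (101.36,143.47) → (96.03,131.87) → (83.35,133.36) → (80.84,145.87) → (91.97,152.13) (closed)

[5] `<circle>` circle, #000000→cut S808 F866: (257.36,19.29) → (255.79,24.11) → (251.69,27.09) → (246.63,27.09) → (242.53,24.11) → (240.96,19.29) → (242.53,14.47) → (246.63,11.49) → (251.69,11.49) → (255.79,14.47) → (257.36,19.29) (closed)

[6] `<path>` open polyline, #000000→cut S808 F866: (244.86,32.46) → (263.94,155.90) → (231.76,32.17) → (205.63,96.97) → (12.62,191.21)

; LightBurn 1.6.03
; GRBL device profile, absolute coords
G21
G90
G0 X77.07 Y82.70
M3 S808
G01 X73.10 Y94.93 F866
G01 X62.69 Y102.49 F866
G01 X49.83 Y102.49 F866
G01 X39.42 Y94.93 F866
G01 X35.45 Y82.70 F866
G01 X39.42 Y70.47 F866
G01 X49.83 Y62.91 F866
G01 X62.69 Y62.91 F866
G01 X73.10 Y70.47 F866
G01 X77.07 Y82.70 F866
G0 X60.25 Y199.53
M3 S808
G01 X273.17 Y160.69 F866
G0 X138.06 Y171.04
M3 S808
G01 X194.66 Y171.04 F866
G01 X194.66 Y138.97 F866
G01 X138.06 Y138.97 F866
G01 X138.06 Y171.04 F866
G0 X91.97 Y152.13
M3 S808
G01 X101.36 Y143.47 F866
G01 X96.03 Y131.87 F866
G01 X83.35 Y133.36 F866
G01 X80.84 Y145.87 F866
G01 X91.97 Y152.13 F866
G0 X257.36 Y19.29
M3 S808
G01 X255.79 Y24.11 F866
G01 X251.69 Y27.09 F866
G01 X246.63 Y27.09 F866
G01 X242.53 Y24.11 F866
G01 X240.96 Y19.29 F866
G01 X242.53 Y14.47 F866
G01 X246.63 Y11.49 F866
G01 X251.69 Y11.49 F866
G01 X255.79 Y14.47 F866
G01 X257.36 Y19.29 F866
G0 X244.86 Y32.46
M3 S808
G01 X263.94 Y155.90 F866
G01 X231.76 Y32.17 F866
G01 X205.63 Y96.97 F866
G01 X12.62 Y191.21 F866
M5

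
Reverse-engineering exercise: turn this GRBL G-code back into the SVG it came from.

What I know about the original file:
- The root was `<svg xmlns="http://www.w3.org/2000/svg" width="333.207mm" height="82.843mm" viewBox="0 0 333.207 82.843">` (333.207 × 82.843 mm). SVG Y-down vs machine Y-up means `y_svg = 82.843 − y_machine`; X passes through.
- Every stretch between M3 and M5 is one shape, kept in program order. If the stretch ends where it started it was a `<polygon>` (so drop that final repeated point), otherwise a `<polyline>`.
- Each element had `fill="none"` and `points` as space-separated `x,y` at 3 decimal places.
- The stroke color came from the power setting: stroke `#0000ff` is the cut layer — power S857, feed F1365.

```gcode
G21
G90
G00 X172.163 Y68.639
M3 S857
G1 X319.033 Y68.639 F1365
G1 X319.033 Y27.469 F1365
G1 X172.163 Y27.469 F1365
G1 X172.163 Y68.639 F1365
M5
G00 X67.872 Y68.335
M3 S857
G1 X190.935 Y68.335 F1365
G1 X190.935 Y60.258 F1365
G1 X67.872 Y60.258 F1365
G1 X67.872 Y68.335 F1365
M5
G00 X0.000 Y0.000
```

Machine Y-up, SVG Y-down with viewBox height 82.843, so y_svg = 82.843 − y_machine; X carries over. Every run uses S857, so all elements get stroke `#0000ff` (cut).

Run 1: The run returns to its start, so emit a `<polygon>` with points (Y-flipped): 172.163,14.204 319.033,14.204 319.033,55.374 172.163,55.374.

Run 2: The run returns to its start, so emit a `<polygon>` with points (Y-flipped): 67.872,14.508 190.935,14.508 190.935,22.585 67.872,22.585.

<svg xmlns="http://www.w3.org/2000/svg" width="333.207mm" height="82.843mm" viewBox="0 0 333.207 82.843">
  <polygon points="172.163,14.204 319.033,14.204 319.033,55.374 172.163,55.374" fill="none" stroke="#0000ff"/>
  <polygon points="67.872,14.508 190.935,14.508 190.935,22.585 67.872,22.585" fill="none" stroke="#0000ff"/>
</svg>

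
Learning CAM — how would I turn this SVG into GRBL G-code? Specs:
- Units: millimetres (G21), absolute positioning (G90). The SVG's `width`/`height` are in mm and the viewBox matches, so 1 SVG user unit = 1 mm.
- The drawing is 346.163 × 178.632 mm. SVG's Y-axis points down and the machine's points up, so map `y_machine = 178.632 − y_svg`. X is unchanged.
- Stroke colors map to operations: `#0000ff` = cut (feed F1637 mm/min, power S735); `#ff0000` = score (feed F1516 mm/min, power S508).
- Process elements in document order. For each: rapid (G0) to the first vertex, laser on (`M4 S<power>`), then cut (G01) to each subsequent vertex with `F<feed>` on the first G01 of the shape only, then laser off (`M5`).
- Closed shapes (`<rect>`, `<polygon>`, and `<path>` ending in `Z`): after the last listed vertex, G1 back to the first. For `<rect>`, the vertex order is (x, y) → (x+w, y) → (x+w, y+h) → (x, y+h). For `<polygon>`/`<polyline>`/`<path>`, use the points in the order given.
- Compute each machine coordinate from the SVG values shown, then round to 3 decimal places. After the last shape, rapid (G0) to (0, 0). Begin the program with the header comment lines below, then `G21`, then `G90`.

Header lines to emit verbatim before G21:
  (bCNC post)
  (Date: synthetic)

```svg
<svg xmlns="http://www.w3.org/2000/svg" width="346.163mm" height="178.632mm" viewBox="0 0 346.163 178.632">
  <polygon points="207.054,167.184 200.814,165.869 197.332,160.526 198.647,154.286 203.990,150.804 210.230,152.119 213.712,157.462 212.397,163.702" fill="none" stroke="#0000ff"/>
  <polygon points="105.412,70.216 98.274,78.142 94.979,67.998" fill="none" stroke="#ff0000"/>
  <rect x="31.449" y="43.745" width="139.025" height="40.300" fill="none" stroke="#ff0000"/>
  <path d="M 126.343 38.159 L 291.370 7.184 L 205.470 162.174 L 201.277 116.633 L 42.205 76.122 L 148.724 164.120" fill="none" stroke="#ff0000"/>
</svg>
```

1 u = 1 mm; y_m = 178.632 − y.

[1] `<polygon>` regular polygon, #0000ff→cut S735 F1637: (207.054,11.448) → (200.814,12.763) → (197.332,18.106) → (198.647,24.346) → (203.990,27.828) → (210.230,26.513) → (213.712,21.170) → (212.397,14.930) → (207.054,11.448) (closed)

[2] `<polygon>` regular polygon, #ff0000→score S508 F1516: (105.412,108.416) → (98.274,100.490) → (94.979,110.634) → (105.412,108.416) (closed)

[3] `<rect>` rectangle, #ff0000→score S508 F1516: (31.449,134.887) → (170.474,134.887) → (170.474,94.587) → (31.449,94.587) → (31.449,134.887) (closed)

[4] `<path>` open polyline, #ff0000→score S508 F1516: (126.343,140.473) → (291.370,171.448) → (205.470,16.458) → (201.277,61.999) → (42.205,102.510) → (148.724,14.512)

(bCNC post)
(Date: synthetic)
G21
G90
G0 X207.054 Y11.448
M4 S735
G01 X200.814 Y12.763 F1637
G01 X197.332 Y18.106
G01 X198.647 Y24.346
G01 X203.990 Y27.828
G01 X210.230 Y26.513
G01 X213.712 Y21.170
G01 X212.397 Y14.930
G01 X207.054 Y11.448
M5
G0 X105.412 Y108.416
M4 S508
G01 X98.274 Y100.490 F1516
G01 X94.979 Y110.634
G01 X105.412 Y108.416
M5
G0 X31.449 Y134.887
M4 S508
G01 X170.474 Y134.887 F1516
G01 X170.474 Y94.587
G01 X31.449 Y94.587
G01 X31.449 Y134.887
M5
G0 X126.343 Y140.473
M4 S508
G01 X291.370 Y171.448 F1516
G01 X205.470 Y16.458
G01 X201.277 Y61.999
G01 X42.205 Y102.510
G01 X148.724 Y14.512
M5
G0 X0.000 Y0.000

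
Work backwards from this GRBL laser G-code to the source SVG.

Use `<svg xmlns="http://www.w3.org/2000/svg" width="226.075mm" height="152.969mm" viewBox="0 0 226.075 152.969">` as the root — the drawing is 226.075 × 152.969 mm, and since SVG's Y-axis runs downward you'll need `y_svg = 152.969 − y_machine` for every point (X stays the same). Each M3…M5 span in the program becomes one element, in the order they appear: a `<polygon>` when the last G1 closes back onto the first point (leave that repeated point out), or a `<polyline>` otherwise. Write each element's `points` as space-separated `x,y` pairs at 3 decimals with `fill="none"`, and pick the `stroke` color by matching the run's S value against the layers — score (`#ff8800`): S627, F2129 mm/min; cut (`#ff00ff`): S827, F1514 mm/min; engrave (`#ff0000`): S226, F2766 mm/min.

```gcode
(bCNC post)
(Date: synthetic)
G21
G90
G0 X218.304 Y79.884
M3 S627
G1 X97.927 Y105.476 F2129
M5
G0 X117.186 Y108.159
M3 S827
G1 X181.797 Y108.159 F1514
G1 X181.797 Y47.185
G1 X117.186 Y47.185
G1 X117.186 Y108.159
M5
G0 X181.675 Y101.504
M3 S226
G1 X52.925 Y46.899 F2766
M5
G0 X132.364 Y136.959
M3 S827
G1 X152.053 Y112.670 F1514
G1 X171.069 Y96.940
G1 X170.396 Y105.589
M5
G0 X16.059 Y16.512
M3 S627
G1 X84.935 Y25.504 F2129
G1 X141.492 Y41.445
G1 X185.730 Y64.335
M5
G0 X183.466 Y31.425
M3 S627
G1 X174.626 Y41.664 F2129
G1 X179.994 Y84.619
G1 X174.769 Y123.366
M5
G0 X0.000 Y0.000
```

<svg xmlns="http://www.w3.org/2000/svg" width="226.075mm" height="152.969mm" viewBox="0 0 226.075 152.969">
  <polyline points="218.304,73.085 97.927,47.493" fill="none" stroke="#ff8800"/>
  <polygon points="117.186,44.810 181.797,44.810 181.797,105.784 117.186,105.784" fill="none" stroke="#ff00ff"/>
  <polyline points="181.675,51.465 52.925,106.070" fill="none" stroke="#ff0000"/>
  <polyline points="132.364,16.010 152.053,40.299 171.069,56.029 170.396,47.380" fill="none" stroke="#ff00ff"/>
  <polyline points="16.059,136.457 84.935,127.465 141.492,111.524 185.730,88.634" fill="none" stroke="#ff8800"/>
  <polyline points="183.466,121.544 174.626,111.305 179.994,68.350 174.769,29.603" fill="none" stroke="#ff8800"/>
</svg>

y_svg = 152.969 − y_m.

[1] S627→`#ff8800` (score); open run; points: 218.304,73.085 97.927,47.493

[2] S827→`#ff00ff` (cut); closed run; points: 117.186,44.810 181.797,44.810 181.797,105.784 117.186,105.784

[3] S226→`#ff0000` (engrave); open run; points: 181.675,51.465 52.925,106.070

[4] S827→`#ff00ff` (cut); open run; points: 132.364,16.010 152.053,40.299 171.069,56.029 170.396,47.380

[5] S627→`#ff8800` (score); open run; points: 16.059,136.457 84.935,127.465 141.492,111.524 185.730,88.634

[6] S627→`#ff8800` (score); open run; points: 183.466,121.544 174.626,111.305 179.994,68.350 174.769,29.603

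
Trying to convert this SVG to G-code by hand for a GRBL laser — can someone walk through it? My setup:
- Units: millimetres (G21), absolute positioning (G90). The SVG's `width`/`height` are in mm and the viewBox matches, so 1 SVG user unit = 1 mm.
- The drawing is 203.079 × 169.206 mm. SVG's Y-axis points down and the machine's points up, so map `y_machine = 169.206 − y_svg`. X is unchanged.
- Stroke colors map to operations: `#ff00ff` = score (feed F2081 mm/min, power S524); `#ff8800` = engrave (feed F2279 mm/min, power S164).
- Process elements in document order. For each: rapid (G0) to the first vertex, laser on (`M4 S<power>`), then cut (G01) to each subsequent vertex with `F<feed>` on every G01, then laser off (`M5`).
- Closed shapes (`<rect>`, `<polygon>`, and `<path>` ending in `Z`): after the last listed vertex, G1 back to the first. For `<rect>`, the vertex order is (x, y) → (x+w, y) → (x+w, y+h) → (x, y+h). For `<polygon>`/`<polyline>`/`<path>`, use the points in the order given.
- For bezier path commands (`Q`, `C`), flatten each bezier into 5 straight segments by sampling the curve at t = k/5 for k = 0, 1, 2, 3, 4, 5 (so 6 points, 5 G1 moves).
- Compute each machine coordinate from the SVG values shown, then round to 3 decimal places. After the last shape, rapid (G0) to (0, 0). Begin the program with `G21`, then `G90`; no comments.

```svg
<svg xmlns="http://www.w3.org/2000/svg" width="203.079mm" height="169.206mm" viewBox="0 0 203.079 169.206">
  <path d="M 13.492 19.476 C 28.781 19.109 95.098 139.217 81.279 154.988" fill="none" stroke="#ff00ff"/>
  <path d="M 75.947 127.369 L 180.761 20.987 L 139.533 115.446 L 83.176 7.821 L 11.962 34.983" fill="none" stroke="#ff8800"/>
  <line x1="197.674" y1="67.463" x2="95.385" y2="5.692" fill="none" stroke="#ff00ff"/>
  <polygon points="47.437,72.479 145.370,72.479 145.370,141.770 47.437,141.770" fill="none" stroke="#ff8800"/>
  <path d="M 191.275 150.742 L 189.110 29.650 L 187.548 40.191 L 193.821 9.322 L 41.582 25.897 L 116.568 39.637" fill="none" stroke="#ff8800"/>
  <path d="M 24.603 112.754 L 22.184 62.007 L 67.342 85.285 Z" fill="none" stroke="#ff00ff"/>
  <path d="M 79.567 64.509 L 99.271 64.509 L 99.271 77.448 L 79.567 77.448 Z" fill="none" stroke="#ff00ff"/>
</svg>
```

G21
G90
G0 X13.492 Y149.730
M4 S524
G01 X27.739 Y137.292 F2081
G01 X47.938 Y106.730 F2081
G01 X67.791 Y68.837 F2081
G01 X81.003 Y34.403 F2081
G01 X81.279 Y14.218 F2081
M5
G0 X75.947 Y41.837
M4 S164
G01 X180.761 Y148.219 F2279
G01 X139.533 Y53.760 F2279
G01 X83.176 Y161.385 F2279
G01 X11.962 Y134.223 F2279
M5
G0 X197.674 Y101.743
M4 S524
G01 X95.385 Y163.514 F2081
M5
G0 X47.437 Y96.727
M4 S164
G01 X145.370 Y96.727 F2279
G01 X145.370 Y27.436 F2279
G01 X47.437 Y27.436 F2279
G01 X47.437 Y96.727 F2279
M5
G0 X191.275 Y18.464
M4 S164
G01 X189.110 Y139.556 F2279
G01 X187.548 Y129.015 F2279
G01 X193.821 Y159.884 F2279
G01 X41.582 Y143.309 F2279
G01 X116.568 Y129.569 F2279
M5
G0 X24.603 Y56.452
M4 S524
G01 X22.184 Y107.199 F2081
G01 X67.342 Y83.921 F2081
G01 X24.603 Y56.452 F2081
M5
G0 X79.567 Y104.697
M4 S524
G01 X99.271 Y104.697 F2081
G01 X99.271 Y91.758 F2081
G01 X79.567 Y91.758 F2081
G01 X79.567 Y104.697 F2081
M5
G0 X0.000 Y0.000

Since the viewBox matches the mm dimensions, user units are millimetres directly. The only transform is the Y-flip y_m = 169.206 − y_svg.

Shape 1 is a cubic bezier drawn with `<path>`. Its stroke #ff00ff means score at S524, F2081. After flipping Y the toolpath is (13.492,149.730) → (27.739,137.292) → (47.938,106.730) → (67.791,68.837) → (81.003,34.403) → (81.279,14.218).

Shape 2 is a open polyline drawn with `<path>`. Its stroke #ff8800 means engrave at S164, F2279. After flipping Y the toolpath is (75.947,41.837) → (180.761,148.219) → (139.533,53.760) → (83.176,161.385) → (11.962,134.223).

Shape 3 is a line segment drawn with `<line>`. Its stroke #ff00ff means score at S524, F2081. After flipping Y the toolpath is (197.674,101.743) → (95.385,163.514).

Shape 4 is a rectangle drawn with `<polygon>`. Its stroke #ff8800 means engrave at S164, F2279. After flipping Y the toolpath is (47.437,96.727) → (145.370,96.727) → (145.370,27.436) → (47.437,27.436) → (47.437,96.727), returning to the start.

Shape 5 is a open polyline drawn with `<path>`. Its stroke #ff8800 means engrave at S164, F2279. After flipping Y the toolpath is (191.275,18.464) → (189.110,139.556) → (187.548,129.015) → (193.821,159.884) → (41.582,143.309) → (116.568,129.569).

Shape 6 is a regular polygon drawn with `<path>`. Its stroke #ff00ff means score at S524, F2081. After flipping Y the toolpath is (24.603,56.452) → (22.184,107.199) → (67.342,83.921) → (24.603,56.452), returning to the start.

Shape 7 is a rectangle drawn with `<path>`. Its stroke #ff00ff means score at S524, F2081. After flipping Y the toolpath is (79.567,104.697) → (99.271,104.697) → (99.271,91.758) → (79.567,91.758) → (79.567,104.697), returning to the start.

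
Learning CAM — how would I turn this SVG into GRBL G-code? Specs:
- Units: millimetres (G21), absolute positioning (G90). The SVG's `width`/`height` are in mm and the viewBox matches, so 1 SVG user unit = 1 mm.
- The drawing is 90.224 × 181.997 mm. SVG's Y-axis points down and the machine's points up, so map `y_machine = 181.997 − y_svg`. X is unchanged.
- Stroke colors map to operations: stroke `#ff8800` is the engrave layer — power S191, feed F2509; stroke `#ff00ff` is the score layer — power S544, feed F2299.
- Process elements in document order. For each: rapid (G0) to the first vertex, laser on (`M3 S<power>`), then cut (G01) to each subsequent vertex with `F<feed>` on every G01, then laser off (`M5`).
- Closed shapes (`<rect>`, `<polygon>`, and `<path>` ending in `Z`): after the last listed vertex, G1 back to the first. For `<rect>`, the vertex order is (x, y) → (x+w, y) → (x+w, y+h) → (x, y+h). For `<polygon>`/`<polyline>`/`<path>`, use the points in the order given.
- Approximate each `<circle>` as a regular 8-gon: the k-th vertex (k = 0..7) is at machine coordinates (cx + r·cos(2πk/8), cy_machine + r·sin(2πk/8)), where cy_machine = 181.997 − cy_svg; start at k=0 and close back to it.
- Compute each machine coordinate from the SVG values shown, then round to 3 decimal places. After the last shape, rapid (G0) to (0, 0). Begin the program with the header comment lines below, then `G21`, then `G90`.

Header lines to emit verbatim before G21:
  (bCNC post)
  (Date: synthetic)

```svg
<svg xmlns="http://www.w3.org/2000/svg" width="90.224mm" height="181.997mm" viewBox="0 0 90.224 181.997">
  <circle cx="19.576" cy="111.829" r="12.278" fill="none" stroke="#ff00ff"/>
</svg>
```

(bCNC post)
(Date: synthetic)
G21
G90
G0 X31.854 Y70.168
M3 S544
G01 X28.258 Y78.850 F2299
G01 X19.576 Y82.446 F2299
G01 X10.894 Y78.850 F2299
G01 X7.298 Y70.168 F2299
G01 X10.894 Y61.486 F2299
G01 X19.576 Y57.890 F2299
G01 X28.258 Y61.486 F2299
G01 X31.854 Y70.168 F2299
M5
G0 X0.000 Y0.000

1 u = 1 mm; y_m = 181.997 − y.

[1] `<circle>` circle, #ff00ff→score S544 F2299: (31.854,70.168) → (28.258,78.850) → (19.576,82.446) → (10.894,78.850) → (7.298,70.168) → (10.894,61.486) → (19.576,57.890) → (28.258,61.486) → (31.854,70.168) (closed)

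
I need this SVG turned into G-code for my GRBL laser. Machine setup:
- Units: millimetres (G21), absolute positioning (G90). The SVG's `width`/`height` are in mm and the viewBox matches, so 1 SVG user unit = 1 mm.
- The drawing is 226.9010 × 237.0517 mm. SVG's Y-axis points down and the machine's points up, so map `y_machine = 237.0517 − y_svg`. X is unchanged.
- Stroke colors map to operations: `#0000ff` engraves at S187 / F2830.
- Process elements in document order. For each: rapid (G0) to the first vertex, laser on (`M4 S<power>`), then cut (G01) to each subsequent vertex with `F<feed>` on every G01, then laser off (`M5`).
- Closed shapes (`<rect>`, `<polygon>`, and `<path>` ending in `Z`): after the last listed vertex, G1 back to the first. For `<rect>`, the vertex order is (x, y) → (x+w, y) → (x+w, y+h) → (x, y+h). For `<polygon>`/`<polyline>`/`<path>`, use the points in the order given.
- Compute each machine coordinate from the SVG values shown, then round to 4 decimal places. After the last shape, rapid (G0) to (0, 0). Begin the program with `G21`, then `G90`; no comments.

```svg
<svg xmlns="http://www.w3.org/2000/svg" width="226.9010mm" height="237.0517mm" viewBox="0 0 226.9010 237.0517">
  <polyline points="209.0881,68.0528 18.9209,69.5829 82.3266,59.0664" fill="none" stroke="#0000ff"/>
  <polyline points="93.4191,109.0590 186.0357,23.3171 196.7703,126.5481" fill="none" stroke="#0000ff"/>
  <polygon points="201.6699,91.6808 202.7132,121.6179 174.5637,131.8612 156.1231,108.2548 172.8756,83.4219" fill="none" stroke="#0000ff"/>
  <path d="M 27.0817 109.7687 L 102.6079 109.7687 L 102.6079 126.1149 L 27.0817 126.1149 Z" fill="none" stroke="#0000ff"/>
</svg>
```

G21
G90
G0 X209.0881 Y168.9989
M4 S187
G01 X18.9209 Y167.4688 F2830
G01 X82.3266 Y177.9853 F2830
M5
G0 X93.4191 Y127.9927
M4 S187
G01 X186.0357 Y213.7346 F2830
G01 X196.7703 Y110.5036 F2830
M5
G0 X201.6699 Y145.3709
M4 S187
G01 X202.7132 Y115.4338 F2830
G01 X174.5637 Y105.1905 F2830
G01 X156.1231 Y128.7969 F2830
G01 X172.8756 Y153.6298 F2830
G01 X201.6699 Y145.3709 F2830
M5
G0 X27.0817 Y127.2830
M4 S187
G01 X102.6079 Y127.2830 F2830
G01 X102.6079 Y110.9368 F2830
G01 X27.0817 Y110.9368 F2830
G01 X27.0817 Y127.2830 F2830
M5
G0 X0.0000 Y0.0000

1 u = 1 mm; y_m = 237.0517 − y.

[1] `<polyline>` open polyline, #0000ff→engrave S187 F2830: (209.0881,168.9989) → (18.9209,167.4688) → (82.3266,177.9853)

[2] `<polyline>` open polyline, #0000ff→engrave S187 F2830: (93.4191,127.9927) → (186.0357,213.7346) → (196.7703,110.5036)

[3] `<polygon>` regular polygon, #0000ff→engrave S187 F2830: (201.6699,145.3709) → (202.7132,115.4338) → (174.5637,105.1905) → (156.1231,128.7969) → (172.8756,153.6298) → (201.6699,145.3709) (closed)

[4] `<path>` rectangle, #0000ff→engrave S187 F2830: (27.0817,127.2830) → (102.6079,127.2830) → (102.6079,110.9368) → (27.0817,110.9368) → (27.0817,127.2830) (closed)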